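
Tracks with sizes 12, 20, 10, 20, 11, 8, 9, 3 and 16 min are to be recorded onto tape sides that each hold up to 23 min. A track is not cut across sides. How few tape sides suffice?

Total = 20 + 20 + 16 + 12 + 11 + 10 + 9 + 8 + 3 = 109 min.
Lower bound: ⌈109/23⌉ = 5 tape sides.
A packing using 6 tape sides:
  side 1: 20 + 3 = 23
  side 2: 20 = 20
  side 3: 16 = 16
  side 4: 12 + 11 = 23
  side 5: 10 + 9 = 19
  side 6: 8 = 8
No arrangement into 5 tape sides stays within capacity, so 6 is optimal.

6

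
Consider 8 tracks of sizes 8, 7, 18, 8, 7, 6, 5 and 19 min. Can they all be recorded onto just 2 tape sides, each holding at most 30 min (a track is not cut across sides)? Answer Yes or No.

No

Total = 78 min; ⌈78/30⌉ = 3.
At least 3 tape sides are required, but only 2 are allowed.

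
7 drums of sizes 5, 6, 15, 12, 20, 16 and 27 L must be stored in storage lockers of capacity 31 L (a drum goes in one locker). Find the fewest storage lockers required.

Total = 27 + 20 + 16 + 15 + 12 + 6 + 5 = 101 L.
Lower bound: ⌈101/31⌉ = 4 storage lockers.
A packing using 4 storage lockers:
  locker 1: 27 = 27
  locker 2: 20 + 6 + 5 = 31
  locker 3: 16 + 15 = 31
  locker 4: 12 = 12
This matches the lower bound, so 4 is optimal.

4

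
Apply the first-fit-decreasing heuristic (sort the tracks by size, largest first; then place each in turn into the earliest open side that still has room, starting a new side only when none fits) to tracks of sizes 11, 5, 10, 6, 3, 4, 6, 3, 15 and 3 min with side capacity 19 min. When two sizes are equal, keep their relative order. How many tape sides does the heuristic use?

Sorted descending: 15, 11, 10, 6, 6, 5, 4, 3, 3, 3.
  15 → side 1 (new)  [load 15/19]
  11 → side 2 (new)  [load 11/19]
  10 → side 3 (new)  [load 10/19]
  6 → side 2  [load 17/19]
  6 → side 3  [load 16/19]
  5 → side 4 (new)  [load 5/19]
  4 → side 1  [load 19/19]
  3 → side 3  [load 19/19]
  3 → side 4  [load 8/19]
  3 → side 4  [load 11/19]
4 tape sides opened.

4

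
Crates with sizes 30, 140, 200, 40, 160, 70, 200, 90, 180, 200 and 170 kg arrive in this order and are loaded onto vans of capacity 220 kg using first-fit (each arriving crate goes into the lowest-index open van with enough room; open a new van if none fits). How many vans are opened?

8

  30 → van 1 (new)  [load 30/220]
  140 → van 1  [load 170/220]
  200 → van 2 (new)  [load 200/220]
  40 → van 1  [load 210/220]
  160 → van 3 (new)  [load 160/220]
  70 → van 4 (new)  [load 70/220]
  200 → van 5 (new)  [load 200/220]
  90 → van 4  [load 160/220]
  180 → van 6 (new)  [load 180/220]
  200 → van 7 (new)  [load 200/220]
  170 → van 8 (new)  [load 170/220]
8 vans opened.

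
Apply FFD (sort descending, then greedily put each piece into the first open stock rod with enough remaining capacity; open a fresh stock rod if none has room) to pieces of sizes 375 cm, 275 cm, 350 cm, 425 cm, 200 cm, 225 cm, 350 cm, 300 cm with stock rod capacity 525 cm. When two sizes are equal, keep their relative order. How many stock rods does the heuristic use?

Sorted descending: 425, 375, 350, 350, 300, 275, 225, 200.
  425 → stock rod 1 (new)  [load 425/525]
  375 → stock rod 2 (new)  [load 375/525]
  350 → stock rod 3 (new)  [load 350/525]
  350 → stock rod 4 (new)  [load 350/525]
  300 → stock rod 5 (new)  [load 300/525]
  275 → stock rod 6 (new)  [load 275/525]
  225 → stock rod 5  [load 525/525]
  200 → stock rod 6  [load 475/525]
6 stock rods opened.

6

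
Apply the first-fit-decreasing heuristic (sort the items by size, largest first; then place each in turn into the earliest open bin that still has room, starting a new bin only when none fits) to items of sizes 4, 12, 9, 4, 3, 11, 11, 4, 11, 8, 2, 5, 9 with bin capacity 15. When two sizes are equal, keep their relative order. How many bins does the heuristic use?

Sorted descending: 12, 11, 11, 11, 9, 9, 8, 5, 4, 4, 4, 3, 2.
  12 → bin 1 (new)  [load 12/15]
  11 → bin 2 (new)  [load 11/15]
  11 → bin 3 (new)  [load 11/15]
  11 → bin 4 (new)  [load 11/15]
  9 → bin 5 (new)  [load 9/15]
  9 → bin 6 (new)  [load 9/15]
  8 → bin 7 (new)  [load 8/15]
  5 → bin 5  [load 14/15]
  4 → bin 2  [load 15/15]
  4 → bin 3  [load 15/15]
  4 → bin 4  [load 15/15]
  3 → bin 1  [load 15/15]
  2 → bin 6  [load 11/15]
7 bins opened.

7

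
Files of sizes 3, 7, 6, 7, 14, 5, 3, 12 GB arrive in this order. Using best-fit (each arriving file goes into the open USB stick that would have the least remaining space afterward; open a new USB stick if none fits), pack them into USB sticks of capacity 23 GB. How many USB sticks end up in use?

3

  3 → USB stick 1 (new)  [load 3/23]
  7 → USB stick 1  [load 10/23]
  6 → USB stick 1  [load 16/23]
  7 → USB stick 1  [load 23/23]
  14 → USB stick 2 (new)  [load 14/23]
  5 → USB stick 2  [load 19/23]
  3 → USB stick 2  [load 22/23]
  12 → USB stick 3 (new)  [load 12/23]
3 USB sticks opened.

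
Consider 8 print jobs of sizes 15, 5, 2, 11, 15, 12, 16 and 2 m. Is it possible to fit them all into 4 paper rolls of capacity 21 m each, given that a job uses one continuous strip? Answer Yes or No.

Total = 78 m; ⌈78/21⌉ = 4.
5 print jobs each exceed half the capacity and cannot share a roll, forcing at least 5 paper rolls.
At least 5 paper rolls are required, but only 4 are allowed.

No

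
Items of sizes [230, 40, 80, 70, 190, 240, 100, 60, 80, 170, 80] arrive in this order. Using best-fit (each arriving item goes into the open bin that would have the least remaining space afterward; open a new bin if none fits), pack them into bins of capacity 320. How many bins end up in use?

  230 → bin 1 (new)  [load 230/320]
  40 → bin 1  [load 270/320]
  80 → bin 2 (new)  [load 80/320]
  70 → bin 2  [load 150/320]
  190 → bin 3 (new)  [load 190/320]
  240 → bin 4 (new)  [load 240/320]
  100 → bin 3  [load 290/320]
  60 → bin 4  [load 300/320]
  80 → bin 2  [load 230/320]
  170 → bin 5 (new)  [load 170/320]
  80 → bin 2  [load 310/320]
5 bins opened.

5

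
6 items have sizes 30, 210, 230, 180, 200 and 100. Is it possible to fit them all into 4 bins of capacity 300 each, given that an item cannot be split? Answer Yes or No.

A valid assignment using 4 bins:
  bin 1: 230 + 30 = 260
  bin 2: 210 = 210
  bin 3: 200 + 100 = 300
  bin 4: 180 = 180
Every load is within 300, so 4 bins suffice.

Yes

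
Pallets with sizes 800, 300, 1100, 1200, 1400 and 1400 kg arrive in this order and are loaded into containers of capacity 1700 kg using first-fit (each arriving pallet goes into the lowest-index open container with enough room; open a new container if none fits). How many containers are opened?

  800 → container 1 (new)  [load 800/1700]
  300 → container 1  [load 1100/1700]
  1100 → container 2 (new)  [load 1100/1700]
  1200 → container 3 (new)  [load 1200/1700]
  1400 → container 4 (new)  [load 1400/1700]
  1400 → container 5 (new)  [load 1400/1700]
5 containers opened.

5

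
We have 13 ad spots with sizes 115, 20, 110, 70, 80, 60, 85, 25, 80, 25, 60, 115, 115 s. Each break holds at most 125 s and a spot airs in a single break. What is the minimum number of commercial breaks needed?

Total = 115 + 115 + 115 + 110 + 85 + 80 + 80 + 70 + 60 + 60 + 25 + 25 + 20 = 960 s.
Lower bound: ⌈960/125⌉ = 8 commercial breaks.
A packing using 9 commercial breaks:
  break 1: 115 = 115
  break 2: 115 = 115
  break 3: 115 = 115
  break 4: 110 = 110
  break 5: 85 + 25 = 110
  break 6: 80 + 25 + 20 = 125
  break 7: 80 = 80
  break 8: 70 = 70
  break 9: 60 + 60 = 120
No arrangement into 8 commercial breaks stays within capacity, so 9 is optimal.

9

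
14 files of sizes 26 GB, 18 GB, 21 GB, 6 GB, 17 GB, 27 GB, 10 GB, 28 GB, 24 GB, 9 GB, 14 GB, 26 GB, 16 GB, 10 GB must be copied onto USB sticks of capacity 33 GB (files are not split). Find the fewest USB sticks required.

Total = 28 + 27 + 26 + 26 + 24 + 21 + 18 + 17 + 16 + 14 + 10 + 10 + 9 + 6 = 252 GB.
Lower bound: ⌈252/33⌉ = 8 USB sticks.
A packing using 9 USB sticks:
  USB stick 1: 28 = 28
  USB stick 2: 27 + 6 = 33
  USB stick 3: 26 = 26
  USB stick 4: 26 = 26
  USB stick 5: 24 + 9 = 33
  USB stick 6: 21 + 10 = 31
  USB stick 7: 18 + 14 = 32
  USB stick 8: 17 + 16 = 33
  USB stick 9: 10 = 10
No arrangement into 8 USB sticks stays within capacity, so 9 is optimal.

9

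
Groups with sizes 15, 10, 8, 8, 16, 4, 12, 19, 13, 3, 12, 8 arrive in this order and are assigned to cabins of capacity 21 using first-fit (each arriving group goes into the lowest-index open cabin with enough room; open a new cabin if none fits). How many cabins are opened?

7

  15 → cabin 1 (new)  [load 15/21]
  10 → cabin 2 (new)  [load 10/21]
  8 → cabin 2  [load 18/21]
  8 → cabin 3 (new)  [load 8/21]
  16 → cabin 4 (new)  [load 16/21]
  4 → cabin 1  [load 19/21]
  12 → cabin 3  [load 20/21]
  19 → cabin 5 (new)  [load 19/21]
  13 → cabin 6 (new)  [load 13/21]
  3 → cabin 2  [load 21/21]
  12 → cabin 7 (new)  [load 12/21]
  8 → cabin 6  [load 21/21]
7 cabins opened.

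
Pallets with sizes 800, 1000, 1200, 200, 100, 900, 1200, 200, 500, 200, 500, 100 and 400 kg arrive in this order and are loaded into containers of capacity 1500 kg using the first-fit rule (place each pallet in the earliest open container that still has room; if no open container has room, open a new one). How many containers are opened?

6

  800 → container 1 (new)  [load 800/1500]
  1000 → container 2 (new)  [load 1000/1500]
  1200 → container 3 (new)  [load 1200/1500]
  200 → container 1  [load 1000/1500]
  100 → container 1  [load 1100/1500]
  900 → container 4 (new)  [load 900/1500]
  1200 → container 5 (new)  [load 1200/1500]
  200 → container 1  [load 1300/1500]
  500 → container 2  [load 1500/1500]
  200 → container 1  [load 1500/1500]
  500 → container 4  [load 1400/1500]
  100 → container 3  [load 1300/1500]
  400 → container 6 (new)  [load 400/1500]
6 containers opened.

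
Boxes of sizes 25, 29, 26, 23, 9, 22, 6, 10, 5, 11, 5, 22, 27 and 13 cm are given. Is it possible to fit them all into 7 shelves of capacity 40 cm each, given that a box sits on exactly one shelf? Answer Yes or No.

A valid assignment using 7 shelves:
  shelf 1: 29 + 11 = 40
  shelf 2: 27 + 13 = 40
  shelf 3: 26 + 10 = 36
  shelf 4: 25 + 9 + 6 = 40
  shelf 5: 23 + 5 + 5 = 33
  shelf 6: 22 = 22
  shelf 7: 22 = 22
Every load is within 40 cm, so 7 shelves suffice.

Yes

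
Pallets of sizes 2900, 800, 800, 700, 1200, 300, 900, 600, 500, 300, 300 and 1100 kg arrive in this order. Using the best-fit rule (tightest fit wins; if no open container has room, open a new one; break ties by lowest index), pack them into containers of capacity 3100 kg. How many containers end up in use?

4

  2900 → container 1 (new)  [load 2900/3100]
  800 → container 2 (new)  [load 800/3100]
  800 → container 2  [load 1600/3100]
  700 → container 2  [load 2300/3100]
  1200 → container 3 (new)  [load 1200/3100]
  300 → container 2  [load 2600/3100]
  900 → container 3  [load 2100/3100]
  600 → container 3  [load 2700/3100]
  500 → container 2  [load 3100/3100]
  300 → container 3  [load 3000/3100]
  300 → container 4 (new)  [load 300/3100]
  1100 → container 4  [load 1400/3100]
4 containers opened.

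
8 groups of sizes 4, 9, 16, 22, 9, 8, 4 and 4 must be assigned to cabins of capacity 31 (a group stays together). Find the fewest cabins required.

Total = 22 + 16 + 9 + 9 + 8 + 4 + 4 + 4 = 76.
Lower bound: ⌈76/31⌉ = 3 cabins.
A packing using 3 cabins:
  cabin 1: 22 + 9 = 31
  cabin 2: 16 + 9 + 4 = 29
  cabin 3: 8 + 4 + 4 = 16
This matches the lower bound, so 3 is optimal.

3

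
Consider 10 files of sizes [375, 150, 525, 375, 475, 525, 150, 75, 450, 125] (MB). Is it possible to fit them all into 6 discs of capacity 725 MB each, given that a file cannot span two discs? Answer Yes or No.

Yes

A valid assignment using 6 discs:
  disc 1: 525 + 150 = 675
  disc 2: 525 + 150 = 675
  disc 3: 475 + 125 + 75 = 675
  disc 4: 450 = 450
  disc 5: 375 = 375
  disc 6: 375 = 375
Every load is within 725 MB, so 6 discs suffice.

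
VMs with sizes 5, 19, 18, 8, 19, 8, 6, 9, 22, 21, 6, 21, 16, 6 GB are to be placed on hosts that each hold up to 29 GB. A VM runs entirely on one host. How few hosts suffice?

7

Total = 22 + 21 + 21 + 19 + 19 + 18 + 16 + 9 + 8 + 8 + 6 + 6 + 6 + 5 = 184 GB.
Lower bound: ⌈184/29⌉ = 7 hosts.
A packing using 7 hosts:
  host 1: 22 + 6 = 28
  host 2: 21 + 8 = 29
  host 3: 21 + 8 = 29
  host 4: 19 + 9 = 28
  host 5: 19 + 6 = 25
  host 6: 18 + 6 + 5 = 29
  host 7: 16 = 16
This matches the lower bound, so 7 is optimal.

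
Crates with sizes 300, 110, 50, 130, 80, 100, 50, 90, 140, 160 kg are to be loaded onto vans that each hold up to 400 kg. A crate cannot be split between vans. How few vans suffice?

Total = 300 + 160 + 140 + 130 + 110 + 100 + 90 + 80 + 50 + 50 = 1210 kg.
Lower bound: ⌈1210/400⌉ = 4 vans.
A packing using 4 vans:
  van 1: 300 + 100 = 400
  van 2: 160 + 140 + 90 = 390
  van 3: 130 + 110 + 80 + 50 = 370
  van 4: 50 = 50
This matches the lower bound, so 4 is optimal.

4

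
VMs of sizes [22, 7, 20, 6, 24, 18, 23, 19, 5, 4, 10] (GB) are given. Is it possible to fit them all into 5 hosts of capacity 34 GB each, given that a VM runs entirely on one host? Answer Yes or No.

No

Total = 158 GB; ⌈158/34⌉ = 5.
6 VMs each exceed half the capacity and cannot share a host, forcing at least 6 hosts.
At least 6 hosts are required, but only 5 are allowed.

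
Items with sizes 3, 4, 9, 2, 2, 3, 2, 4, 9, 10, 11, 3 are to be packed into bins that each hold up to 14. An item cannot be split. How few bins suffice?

Total = 11 + 10 + 9 + 9 + 4 + 4 + 3 + 3 + 3 + 2 + 2 + 2 = 62.
Lower bound: ⌈62/14⌉ = 5 bins.
A packing using 5 bins:
  bin 1: 11 + 3 = 14
  bin 2: 10 + 4 = 14
  bin 3: 9 + 4 = 13
  bin 4: 9 + 3 + 2 = 14
  bin 5: 3 + 2 + 2 = 7
This matches the lower bound, so 5 is optimal.

5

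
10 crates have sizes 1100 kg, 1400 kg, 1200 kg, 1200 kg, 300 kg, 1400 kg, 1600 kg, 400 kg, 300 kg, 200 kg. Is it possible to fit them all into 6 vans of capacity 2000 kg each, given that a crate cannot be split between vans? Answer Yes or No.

Yes

A valid assignment using 6 vans:
  van 1: 1600 + 400 = 2000
  van 2: 1400 + 300 + 300 = 2000
  van 3: 1400 + 200 = 1600
  van 4: 1200 = 1200
  van 5: 1200 = 1200
  van 6: 1100 = 1100
Every load is within 2000 kg, so 6 vans suffice.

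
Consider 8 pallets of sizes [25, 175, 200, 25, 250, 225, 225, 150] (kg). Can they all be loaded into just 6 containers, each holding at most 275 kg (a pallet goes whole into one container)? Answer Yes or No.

Yes

A valid assignment using 6 containers:
  container 1: 250 + 25 = 275
  container 2: 225 + 25 = 250
  container 3: 225 = 225
  container 4: 200 = 200
  container 5: 175 = 175
  container 6: 150 = 150
Every load is within 275 kg, so 6 containers suffice.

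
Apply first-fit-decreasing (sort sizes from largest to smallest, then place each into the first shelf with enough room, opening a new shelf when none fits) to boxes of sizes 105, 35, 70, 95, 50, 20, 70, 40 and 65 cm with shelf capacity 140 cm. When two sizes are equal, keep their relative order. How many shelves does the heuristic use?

4

Sorted descending: 105, 95, 70, 70, 65, 50, 40, 35, 20.
  105 → shelf 1 (new)  [load 105/140]
  95 → shelf 2 (new)  [load 95/140]
  70 → shelf 3 (new)  [load 70/140]
  70 → shelf 3  [load 140/140]
  65 → shelf 4 (new)  [load 65/140]
  50 → shelf 4  [load 115/140]
  40 → shelf 2  [load 135/140]
  35 → shelf 1  [load 140/140]
  20 → shelf 4  [load 135/140]
4 shelves opened.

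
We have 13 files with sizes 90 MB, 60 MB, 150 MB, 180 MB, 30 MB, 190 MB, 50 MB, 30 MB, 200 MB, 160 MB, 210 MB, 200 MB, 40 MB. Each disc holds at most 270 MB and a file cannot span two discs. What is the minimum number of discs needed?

Total = 210 + 200 + 200 + 190 + 180 + 160 + 150 + 90 + 60 + 50 + 40 + 30 + 30 = 1590 MB.
Lower bound: ⌈1590/270⌉ = 6 discs.
Also, 7 files each exceed 135 MB, and no two of those can share a disc, so at least 7 discs are needed.
A packing using 7 discs:
  disc 1: 210 + 60 = 270
  disc 2: 200 + 50 = 250
  disc 3: 200 + 40 + 30 = 270
  disc 4: 190 + 30 = 220
  disc 5: 180 + 90 = 270
  disc 6: 160 = 160
  disc 7: 150 = 150
This matches the lower bound, so 7 is optimal.

7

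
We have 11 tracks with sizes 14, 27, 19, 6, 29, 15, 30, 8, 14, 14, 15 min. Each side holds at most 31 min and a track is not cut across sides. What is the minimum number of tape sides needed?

Total = 30 + 29 + 27 + 19 + 15 + 15 + 14 + 14 + 14 + 8 + 6 = 191 min.
Lower bound: ⌈191/31⌉ = 7 tape sides.
A packing using 7 tape sides:
  side 1: 30 = 30
  side 2: 29 = 29
  side 3: 27 = 27
  side 4: 19 + 8 = 27
  side 5: 15 + 15 = 30
  side 6: 14 + 14 = 28
  side 7: 14 + 6 = 20
This matches the lower bound, so 7 is optimal.

7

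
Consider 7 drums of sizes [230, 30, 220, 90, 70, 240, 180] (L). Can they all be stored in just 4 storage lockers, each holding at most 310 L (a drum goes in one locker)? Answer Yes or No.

A valid assignment using 4 storage lockers:
  locker 1: 240 + 70 = 310
  locker 2: 230 + 30 = 260
  locker 3: 220 + 90 = 310
  locker 4: 180 = 180
Every load is within 310 L, so 4 storage lockers suffice.

Yes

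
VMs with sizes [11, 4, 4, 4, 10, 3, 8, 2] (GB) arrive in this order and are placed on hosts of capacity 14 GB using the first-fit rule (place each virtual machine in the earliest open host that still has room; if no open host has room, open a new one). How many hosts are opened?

  11 → host 1 (new)  [load 11/14]
  4 → host 2 (new)  [load 4/14]
  4 → host 2  [load 8/14]
  4 → host 2  [load 12/14]
  10 → host 3 (new)  [load 10/14]
  3 → host 1  [load 14/14]
  8 → host 4 (new)  [load 8/14]
  2 → host 2  [load 14/14]
4 hosts opened.

4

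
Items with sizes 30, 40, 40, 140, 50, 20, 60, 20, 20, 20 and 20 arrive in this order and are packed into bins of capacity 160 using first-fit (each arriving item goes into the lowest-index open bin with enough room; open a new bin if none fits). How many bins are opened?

3

  30 → bin 1 (new)  [load 30/160]
  40 → bin 1  [load 70/160]
  40 → bin 1  [load 110/160]
  140 → bin 2 (new)  [load 140/160]
  50 → bin 1  [load 160/160]
  20 → bin 2  [load 160/160]
  60 → bin 3 (new)  [load 60/160]
  20 → bin 3  [load 80/160]
  20 → bin 3  [load 100/160]
  20 → bin 3  [load 120/160]
  20 → bin 3  [load 140/160]
3 bins opened.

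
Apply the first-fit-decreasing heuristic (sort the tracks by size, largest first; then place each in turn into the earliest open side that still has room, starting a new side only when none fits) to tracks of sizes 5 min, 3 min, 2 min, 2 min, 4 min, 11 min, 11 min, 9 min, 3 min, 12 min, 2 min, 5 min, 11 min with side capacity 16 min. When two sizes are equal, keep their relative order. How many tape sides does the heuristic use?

5

Sorted descending: 12, 11, 11, 11, 9, 5, 5, 4, 3, 3, 2, 2, 2.
  12 → side 1 (new)  [load 12/16]
  11 → side 2 (new)  [load 11/16]
  11 → side 3 (new)  [load 11/16]
  11 → side 4 (new)  [load 11/16]
  9 → side 5 (new)  [load 9/16]
  5 → side 2  [load 16/16]
  5 → side 3  [load 16/16]
  4 → side 1  [load 16/16]
  3 → side 4  [load 14/16]
  3 → side 5  [load 12/16]
  2 → side 4  [load 16/16]
  2 → side 5  [load 14/16]
  2 → side 5  [load 16/16]
5 tape sides opened.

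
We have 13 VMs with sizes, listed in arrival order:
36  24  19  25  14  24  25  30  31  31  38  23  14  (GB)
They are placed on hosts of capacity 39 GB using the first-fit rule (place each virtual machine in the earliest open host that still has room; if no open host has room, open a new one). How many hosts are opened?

11

  36 → host 1 (new)  [load 36/39]
  24 → host 2 (new)  [load 24/39]
  19 → host 3 (new)  [load 19/39]
  25 → host 4 (new)  [load 25/39]
  14 → host 2  [load 38/39]
  24 → host 5 (new)  [load 24/39]
  25 → host 6 (new)  [load 25/39]
  30 → host 7 (new)  [load 30/39]
  31 → host 8 (new)  [load 31/39]
  31 → host 9 (new)  [load 31/39]
  38 → host 10 (new)  [load 38/39]
  23 → host 11 (new)  [load 23/39]
  14 → host 3  [load 33/39]
11 hosts opened.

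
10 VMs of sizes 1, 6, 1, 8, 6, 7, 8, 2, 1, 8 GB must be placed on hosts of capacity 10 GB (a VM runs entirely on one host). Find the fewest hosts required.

6

Total = 8 + 8 + 8 + 7 + 6 + 6 + 2 + 1 + 1 + 1 = 48 GB.
Lower bound: ⌈48/10⌉ = 5 hosts.
Also, 6 VMs each exceed 5 GB, and no two of those can share a host, so at least 6 hosts are needed.
A packing using 6 hosts:
  host 1: 8 + 2 = 10
  host 2: 8 + 1 + 1 = 10
  host 3: 8 + 1 = 9
  host 4: 7 = 7
  host 5: 6 = 6
  host 6: 6 = 6
This matches the lower bound, so 6 is optimal.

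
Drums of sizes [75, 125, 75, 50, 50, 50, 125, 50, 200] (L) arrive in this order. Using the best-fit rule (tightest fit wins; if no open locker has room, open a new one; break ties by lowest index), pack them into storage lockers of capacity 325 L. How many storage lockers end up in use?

3

  75 → locker 1 (new)  [load 75/325]
  125 → locker 1  [load 200/325]
  75 → locker 1  [load 275/325]
  50 → locker 1  [load 325/325]
  50 → locker 2 (new)  [load 50/325]
  50 → locker 2  [load 100/325]
  125 → locker 2  [load 225/325]
  50 → locker 2  [load 275/325]
  200 → locker 3 (new)  [load 200/325]
3 storage lockers opened.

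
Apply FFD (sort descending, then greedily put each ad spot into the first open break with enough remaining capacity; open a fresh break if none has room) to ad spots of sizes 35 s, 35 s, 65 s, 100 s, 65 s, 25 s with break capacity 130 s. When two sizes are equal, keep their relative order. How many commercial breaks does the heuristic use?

3

Sorted descending: 100, 65, 65, 35, 35, 25.
  100 → break 1 (new)  [load 100/130]
  65 → break 2 (new)  [load 65/130]
  65 → break 2  [load 130/130]
  35 → break 3 (new)  [load 35/130]
  35 → break 3  [load 70/130]
  25 → break 1  [load 125/130]
3 commercial breaks opened.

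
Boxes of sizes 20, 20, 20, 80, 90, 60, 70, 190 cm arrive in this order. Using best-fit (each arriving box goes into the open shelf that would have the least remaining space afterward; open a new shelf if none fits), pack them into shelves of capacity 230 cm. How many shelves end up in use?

3

  20 → shelf 1 (new)  [load 20/230]
  20 → shelf 1  [load 40/230]
  20 → shelf 1  [load 60/230]
  80 → shelf 1  [load 140/230]
  90 → shelf 1  [load 230/230]
  60 → shelf 2 (new)  [load 60/230]
  70 → shelf 2  [load 130/230]
  190 → shelf 3 (new)  [load 190/230]
3 shelves opened.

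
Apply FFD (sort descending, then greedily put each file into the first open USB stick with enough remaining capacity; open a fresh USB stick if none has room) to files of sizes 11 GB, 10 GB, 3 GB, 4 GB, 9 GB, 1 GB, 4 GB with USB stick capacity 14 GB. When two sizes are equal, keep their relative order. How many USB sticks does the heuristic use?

3

Sorted descending: 11, 10, 9, 4, 4, 3, 1.
  11 → USB stick 1 (new)  [load 11/14]
  10 → USB stick 2 (new)  [load 10/14]
  9 → USB stick 3 (new)  [load 9/14]
  4 → USB stick 2  [load 14/14]
  4 → USB stick 3  [load 13/14]
  3 → USB stick 1  [load 14/14]
  1 → USB stick 3  [load 14/14]
3 USB sticks opened.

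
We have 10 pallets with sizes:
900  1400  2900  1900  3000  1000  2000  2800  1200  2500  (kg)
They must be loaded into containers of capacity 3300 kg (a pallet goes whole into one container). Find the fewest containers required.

7

Total = 3000 + 2900 + 2800 + 2500 + 2000 + 1900 + 1400 + 1200 + 1000 + 900 = 19600 kg.
Lower bound: ⌈19600/3300⌉ = 6 containers.
A packing using 7 containers:
  container 1: 3000 = 3000
  container 2: 2900 = 2900
  container 3: 2800 = 2800
  container 4: 2500 = 2500
  container 5: 2000 + 1200 = 3200
  container 6: 1900 + 1400 = 3300
  container 7: 1000 + 900 = 1900
No arrangement into 6 containers stays within capacity, so 7 is optimal.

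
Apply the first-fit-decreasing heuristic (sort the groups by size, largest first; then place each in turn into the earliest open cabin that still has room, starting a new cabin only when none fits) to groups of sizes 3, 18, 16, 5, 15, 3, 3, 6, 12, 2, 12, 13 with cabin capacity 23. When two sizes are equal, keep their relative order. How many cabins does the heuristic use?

Sorted descending: 18, 16, 15, 13, 12, 12, 6, 5, 3, 3, 3, 2.
  18 → cabin 1 (new)  [load 18/23]
  16 → cabin 2 (new)  [load 16/23]
  15 → cabin 3 (new)  [load 15/23]
  13 → cabin 4 (new)  [load 13/23]
  12 → cabin 5 (new)  [load 12/23]
  12 → cabin 6 (new)  [load 12/23]
  6 → cabin 2  [load 22/23]
  5 → cabin 1  [load 23/23]
  3 → cabin 3  [load 18/23]
  3 → cabin 3  [load 21/23]
  3 → cabin 4  [load 16/23]
  2 → cabin 3  [load 23/23]
6 cabins opened.

6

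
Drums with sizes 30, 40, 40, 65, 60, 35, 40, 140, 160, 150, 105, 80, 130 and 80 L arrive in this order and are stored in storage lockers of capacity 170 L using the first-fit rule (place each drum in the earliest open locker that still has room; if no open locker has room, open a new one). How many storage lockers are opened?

  30 → locker 1 (new)  [load 30/170]
  40 → locker 1  [load 70/170]
  40 → locker 1  [load 110/170]
  65 → locker 2 (new)  [load 65/170]
  60 → locker 1  [load 170/170]
  35 → locker 2  [load 100/170]
  40 → locker 2  [load 140/170]
  140 → locker 3 (new)  [load 140/170]
  160 → locker 4 (new)  [load 160/170]
  150 → locker 5 (new)  [load 150/170]
  105 → locker 6 (new)  [load 105/170]
  80 → locker 7 (new)  [load 80/170]
  130 → locker 8 (new)  [load 130/170]
  80 → locker 7  [load 160/170]
8 storage lockers opened.

8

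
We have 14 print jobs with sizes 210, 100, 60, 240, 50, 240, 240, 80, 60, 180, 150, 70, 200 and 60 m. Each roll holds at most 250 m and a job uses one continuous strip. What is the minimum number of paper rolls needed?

Total = 240 + 240 + 240 + 210 + 200 + 180 + 150 + 100 + 80 + 70 + 60 + 60 + 60 + 50 = 1940 m.
Lower bound: ⌈1940/250⌉ = 8 paper rolls.
A packing using 9 paper rolls:
  roll 1: 240 = 240
  roll 2: 240 = 240
  roll 3: 240 = 240
  roll 4: 210 = 210
  roll 5: 200 + 50 = 250
  roll 6: 180 + 70 = 250
  roll 7: 150 + 100 = 250
  roll 8: 80 + 60 + 60 = 200
  roll 9: 60 = 60
No arrangement into 8 paper rolls stays within capacity, so 9 is optimal.

9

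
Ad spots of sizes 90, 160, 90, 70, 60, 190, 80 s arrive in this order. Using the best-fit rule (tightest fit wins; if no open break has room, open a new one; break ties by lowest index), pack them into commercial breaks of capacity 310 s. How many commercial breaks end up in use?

3

  90 → break 1 (new)  [load 90/310]
  160 → break 1  [load 250/310]
  90 → break 2 (new)  [load 90/310]
  70 → break 2  [load 160/310]
  60 → break 1  [load 310/310]
  190 → break 3 (new)  [load 190/310]
  80 → break 3  [load 270/310]
3 commercial breaks opened.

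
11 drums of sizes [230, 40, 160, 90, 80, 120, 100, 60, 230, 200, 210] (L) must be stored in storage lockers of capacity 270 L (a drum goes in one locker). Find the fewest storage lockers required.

7

Total = 230 + 230 + 210 + 200 + 160 + 120 + 100 + 90 + 80 + 60 + 40 = 1520 L.
Lower bound: ⌈1520/270⌉ = 6 storage lockers.
A packing using 7 storage lockers:
  locker 1: 230 + 40 = 270
  locker 2: 230 = 230
  locker 3: 210 + 60 = 270
  locker 4: 200 = 200
  locker 5: 160 + 100 = 260
  locker 6: 120 + 90 = 210
  locker 7: 80 = 80
No arrangement into 6 storage lockers stays within capacity, so 7 is optimal.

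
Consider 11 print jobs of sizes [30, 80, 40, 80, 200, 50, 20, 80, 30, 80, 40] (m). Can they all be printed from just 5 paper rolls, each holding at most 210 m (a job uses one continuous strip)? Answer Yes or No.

A valid assignment using 4 paper rolls:
  roll 1: 200 = 200
  roll 2: 80 + 80 + 50 = 210
  roll 3: 80 + 80 + 40 = 200
  roll 4: 40 + 30 + 30 + 20 = 120
That uses only 4 ≤ 5, so 5 paper rolls are enough.

Yes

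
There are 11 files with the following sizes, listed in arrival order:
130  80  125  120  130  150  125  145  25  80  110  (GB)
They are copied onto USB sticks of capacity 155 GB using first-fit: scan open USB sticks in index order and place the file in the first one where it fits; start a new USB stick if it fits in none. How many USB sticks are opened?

10

  130 → USB stick 1 (new)  [load 130/155]
  80 → USB stick 2 (new)  [load 80/155]
  125 → USB stick 3 (new)  [load 125/155]
  120 → USB stick 4 (new)  [load 120/155]
  130 → USB stick 5 (new)  [load 130/155]
  150 → USB stick 6 (new)  [load 150/155]
  125 → USB stick 7 (new)  [load 125/155]
  145 → USB stick 8 (new)  [load 145/155]
  25 → USB stick 1  [load 155/155]
  80 → USB stick 9 (new)  [load 80/155]
  110 → USB stick 10 (new)  [load 110/155]
10 USB sticks opened.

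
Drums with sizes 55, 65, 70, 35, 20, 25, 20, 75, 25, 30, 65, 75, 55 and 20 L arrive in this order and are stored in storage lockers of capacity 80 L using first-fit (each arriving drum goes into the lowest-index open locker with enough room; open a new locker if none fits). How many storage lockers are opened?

  55 → locker 1 (new)  [load 55/80]
  65 → locker 2 (new)  [load 65/80]
  70 → locker 3 (new)  [load 70/80]
  35 → locker 4 (new)  [load 35/80]
  20 → locker 1  [load 75/80]
  25 → locker 4  [load 60/80]
  20 → locker 4  [load 80/80]
  75 → locker 5 (new)  [load 75/80]
  25 → locker 6 (new)  [load 25/80]
  30 → locker 6  [load 55/80]
  65 → locker 7 (new)  [load 65/80]
  75 → locker 8 (new)  [load 75/80]
  55 → locker 9 (new)  [load 55/80]
  20 → locker 6  [load 75/80]
9 storage lockers opened.

9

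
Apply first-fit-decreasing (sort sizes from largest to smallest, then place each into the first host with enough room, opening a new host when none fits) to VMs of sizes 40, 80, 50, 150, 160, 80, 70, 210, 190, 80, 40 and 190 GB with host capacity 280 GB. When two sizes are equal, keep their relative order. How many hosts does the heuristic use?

Sorted descending: 210, 190, 190, 160, 150, 80, 80, 80, 70, 50, 40, 40.
  210 → host 1 (new)  [load 210/280]
  190 → host 2 (new)  [load 190/280]
  190 → host 3 (new)  [load 190/280]
  160 → host 4 (new)  [load 160/280]
  150 → host 5 (new)  [load 150/280]
  80 → host 2  [load 270/280]
  80 → host 3  [load 270/280]
  80 → host 4  [load 240/280]
  70 → host 1  [load 280/280]
  50 → host 5  [load 200/280]
  40 → host 4  [load 280/280]
  40 → host 5  [load 240/280]
5 hosts opened.

5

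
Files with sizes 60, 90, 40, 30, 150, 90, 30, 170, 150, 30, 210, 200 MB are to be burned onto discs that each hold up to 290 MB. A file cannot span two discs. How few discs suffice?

Total = 210 + 200 + 170 + 150 + 150 + 90 + 90 + 60 + 40 + 30 + 30 + 30 = 1250 MB.
Lower bound: ⌈1250/290⌉ = 5 discs.
A packing using 5 discs:
  disc 1: 210 + 60 = 270
  disc 2: 200 + 90 = 290
  disc 3: 170 + 90 + 30 = 290
  disc 4: 150 + 40 + 30 + 30 = 250
  disc 5: 150 = 150
This matches the lower bound, so 5 is optimal.

5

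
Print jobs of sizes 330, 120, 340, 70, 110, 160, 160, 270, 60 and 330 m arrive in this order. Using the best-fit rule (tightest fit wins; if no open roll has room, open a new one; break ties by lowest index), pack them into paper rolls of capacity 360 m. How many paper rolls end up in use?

  330 → roll 1 (new)  [load 330/360]
  120 → roll 2 (new)  [load 120/360]
  340 → roll 3 (new)  [load 340/360]
  70 → roll 2  [load 190/360]
  110 → roll 2  [load 300/360]
  160 → roll 4 (new)  [load 160/360]
  160 → roll 4  [load 320/360]
  270 → roll 5 (new)  [load 270/360]
  60 → roll 2  [load 360/360]
  330 → roll 6 (new)  [load 330/360]
6 paper rolls opened.

6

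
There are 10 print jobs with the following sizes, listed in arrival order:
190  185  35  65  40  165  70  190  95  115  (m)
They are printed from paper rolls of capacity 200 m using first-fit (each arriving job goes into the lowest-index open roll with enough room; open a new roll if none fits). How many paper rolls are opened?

  190 → roll 1 (new)  [load 190/200]
  185 → roll 2 (new)  [load 185/200]
  35 → roll 3 (new)  [load 35/200]
  65 → roll 3  [load 100/200]
  40 → roll 3  [load 140/200]
  165 → roll 4 (new)  [load 165/200]
  70 → roll 5 (new)  [load 70/200]
  190 → roll 6 (new)  [load 190/200]
  95 → roll 5  [load 165/200]
  115 → roll 7 (new)  [load 115/200]
7 paper rolls opened.

7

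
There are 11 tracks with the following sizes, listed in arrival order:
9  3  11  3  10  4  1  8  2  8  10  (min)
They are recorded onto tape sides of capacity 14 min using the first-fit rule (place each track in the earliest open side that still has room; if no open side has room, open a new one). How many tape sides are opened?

6

  9 → side 1 (new)  [load 9/14]
  3 → side 1  [load 12/14]
  11 → side 2 (new)  [load 11/14]
  3 → side 2  [load 14/14]
  10 → side 3 (new)  [load 10/14]
  4 → side 3  [load 14/14]
  1 → side 1  [load 13/14]
  8 → side 4 (new)  [load 8/14]
  2 → side 4  [load 10/14]
  8 → side 5 (new)  [load 8/14]
  10 → side 6 (new)  [load 10/14]
6 tape sides opened.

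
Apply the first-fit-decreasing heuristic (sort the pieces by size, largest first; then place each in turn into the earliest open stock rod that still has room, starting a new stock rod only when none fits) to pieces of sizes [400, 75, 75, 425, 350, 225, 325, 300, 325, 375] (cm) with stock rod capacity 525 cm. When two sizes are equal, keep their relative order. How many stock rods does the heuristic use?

Sorted descending: 425, 400, 375, 350, 325, 325, 300, 225, 75, 75.
  425 → stock rod 1 (new)  [load 425/525]
  400 → stock rod 2 (new)  [load 400/525]
  375 → stock rod 3 (new)  [load 375/525]
  350 → stock rod 4 (new)  [load 350/525]
  325 → stock rod 5 (new)  [load 325/525]
  325 → stock rod 6 (new)  [load 325/525]
  300 → stock rod 7 (new)  [load 300/525]
  225 → stock rod 7  [load 525/525]
  75 → stock rod 1  [load 500/525]
  75 → stock rod 2  [load 475/525]
7 stock rods opened.

7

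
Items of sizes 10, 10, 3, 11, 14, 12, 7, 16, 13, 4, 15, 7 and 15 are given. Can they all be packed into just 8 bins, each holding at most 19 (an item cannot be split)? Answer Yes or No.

Total = 137; ⌈137/19⌉ = 8.
9 items each exceed half the capacity and cannot share a bin, forcing at least 9 bins.
At least 9 bins are required, but only 8 are allowed.

No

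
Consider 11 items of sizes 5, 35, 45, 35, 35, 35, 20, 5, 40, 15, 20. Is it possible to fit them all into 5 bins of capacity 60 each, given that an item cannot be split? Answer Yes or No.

Total = 290; ⌈290/60⌉ = 5.
6 items each exceed half the capacity and cannot share a bin, forcing at least 6 bins.
At least 6 bins are required, but only 5 are allowed.

No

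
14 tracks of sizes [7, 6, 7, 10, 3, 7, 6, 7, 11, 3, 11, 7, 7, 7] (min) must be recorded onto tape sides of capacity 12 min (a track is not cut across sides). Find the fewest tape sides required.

11

Total = 11 + 11 + 10 + 7 + 7 + 7 + 7 + 7 + 7 + 7 + 6 + 6 + 3 + 3 = 99 min.
Lower bound: ⌈99/12⌉ = 9 tape sides.
Also, 10 tracks each exceed 6 min, and no two of those can share a side, so at least 10 tape sides are needed.
A packing using 11 tape sides:
  side 1: 11 = 11
  side 2: 11 = 11
  side 3: 10 = 10
  side 4: 7 + 3 = 10
  side 5: 7 + 3 = 10
  side 6: 7 = 7
  side 7: 7 = 7
  side 8: 7 = 7
  side 9: 7 = 7
  side 10: 7 = 7
  side 11: 6 + 6 = 12
No arrangement into 10 tape sides stays within capacity, so 11 is optimal.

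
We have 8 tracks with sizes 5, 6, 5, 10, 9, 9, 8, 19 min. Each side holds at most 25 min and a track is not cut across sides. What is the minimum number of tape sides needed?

Total = 19 + 10 + 9 + 9 + 8 + 6 + 5 + 5 = 71 min.
Lower bound: ⌈71/25⌉ = 3 tape sides.
A packing using 3 tape sides:
  side 1: 19 + 6 = 25
  side 2: 10 + 9 + 5 = 24
  side 3: 9 + 8 + 5 = 22
This matches the lower bound, so 3 is optimal.

3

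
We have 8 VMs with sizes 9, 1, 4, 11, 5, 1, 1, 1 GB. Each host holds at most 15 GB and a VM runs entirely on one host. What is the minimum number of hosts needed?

3

Total = 11 + 9 + 5 + 4 + 1 + 1 + 1 + 1 = 33 GB.
Lower bound: ⌈33/15⌉ = 3 hosts.
A packing using 3 hosts:
  host 1: 11 + 4 = 15
  host 2: 9 + 5 + 1 = 15
  host 3: 1 + 1 + 1 = 3
This matches the lower bound, so 3 is optimal.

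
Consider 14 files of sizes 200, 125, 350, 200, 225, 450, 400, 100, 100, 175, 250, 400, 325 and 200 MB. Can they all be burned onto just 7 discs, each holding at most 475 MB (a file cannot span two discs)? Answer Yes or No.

No

Total = 3500 MB; ⌈3500/475⌉ = 8.
At least 8 discs are required, but only 7 are allowed.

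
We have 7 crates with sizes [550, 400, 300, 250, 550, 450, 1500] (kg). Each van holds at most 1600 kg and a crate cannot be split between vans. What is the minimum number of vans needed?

Total = 1500 + 550 + 550 + 450 + 400 + 300 + 250 = 4000 kg.
Lower bound: ⌈4000/1600⌉ = 3 vans.
A packing using 3 vans:
  van 1: 1500 = 1500
  van 2: 550 + 550 + 450 = 1550
  van 3: 400 + 300 + 250 = 950
This matches the lower bound, so 3 is optimal.

3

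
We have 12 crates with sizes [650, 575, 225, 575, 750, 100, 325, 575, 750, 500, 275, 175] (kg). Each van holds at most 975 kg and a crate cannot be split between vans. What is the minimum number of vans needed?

7

Total = 750 + 750 + 650 + 575 + 575 + 575 + 500 + 325 + 275 + 225 + 175 + 100 = 5475 kg.
Lower bound: ⌈5475/975⌉ = 6 vans.
Also, 7 crates each exceed 975/2 kg, and no two of those can share a van, so at least 7 vans are needed.
A packing using 7 vans:
  van 1: 750 + 225 = 975
  van 2: 750 + 175 = 925
  van 3: 650 + 325 = 975
  van 4: 575 + 275 + 100 = 950
  van 5: 575 = 575
  van 6: 575 = 575
  van 7: 500 = 500
This matches the lower bound, so 7 is optimal.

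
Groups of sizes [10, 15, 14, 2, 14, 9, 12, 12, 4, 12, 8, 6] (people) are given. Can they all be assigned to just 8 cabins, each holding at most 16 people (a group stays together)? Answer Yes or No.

Total = 118 people; ⌈118/16⌉ = 8.
The bound of 8 does not rule out 8, but exhaustive search shows no assignment into 8 cabins of capacity 16 people exists — the minimum is 9.

No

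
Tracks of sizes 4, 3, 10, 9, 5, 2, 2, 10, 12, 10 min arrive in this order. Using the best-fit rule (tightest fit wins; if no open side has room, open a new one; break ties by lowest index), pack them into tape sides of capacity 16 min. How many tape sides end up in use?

  4 → side 1 (new)  [load 4/16]
  3 → side 1  [load 7/16]
  10 → side 2 (new)  [load 10/16]
  9 → side 1  [load 16/16]
  5 → side 2  [load 15/16]
  2 → side 3 (new)  [load 2/16]
  2 → side 3  [load 4/16]
  10 → side 3  [load 14/16]
  12 → side 4 (new)  [load 12/16]
  10 → side 5 (new)  [load 10/16]
5 tape sides opened.

5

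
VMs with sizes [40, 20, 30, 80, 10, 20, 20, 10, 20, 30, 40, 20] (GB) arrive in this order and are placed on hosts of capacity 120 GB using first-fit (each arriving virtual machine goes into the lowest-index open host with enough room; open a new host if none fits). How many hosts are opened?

3

  40 → host 1 (new)  [load 40/120]
  20 → host 1  [load 60/120]
  30 → host 1  [load 90/120]
  80 → host 2 (new)  [load 80/120]
  10 → host 1  [load 100/120]
  20 → host 1  [load 120/120]
  20 → host 2  [load 100/120]
  10 → host 2  [load 110/120]
  20 → host 3 (new)  [load 20/120]
  30 → host 3  [load 50/120]
  40 → host 3  [load 90/120]
  20 → host 3  [load 110/120]
3 hosts opened.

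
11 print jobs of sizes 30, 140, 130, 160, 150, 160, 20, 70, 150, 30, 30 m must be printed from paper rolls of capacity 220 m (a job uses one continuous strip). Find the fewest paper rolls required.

6

Total = 160 + 160 + 150 + 150 + 140 + 130 + 70 + 30 + 30 + 30 + 20 = 1070 m.
Lower bound: ⌈1070/220⌉ = 5 paper rolls.
Also, 6 print jobs each exceed 110 m, and no two of those can share a roll, so at least 6 paper rolls are needed.
A packing using 6 paper rolls:
  roll 1: 160 + 30 + 30 = 220
  roll 2: 160 + 30 + 20 = 210
  roll 3: 150 + 70 = 220
  roll 4: 150 = 150
  roll 5: 140 = 140
  roll 6: 130 = 130
This matches the lower bound, so 6 is optimal.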